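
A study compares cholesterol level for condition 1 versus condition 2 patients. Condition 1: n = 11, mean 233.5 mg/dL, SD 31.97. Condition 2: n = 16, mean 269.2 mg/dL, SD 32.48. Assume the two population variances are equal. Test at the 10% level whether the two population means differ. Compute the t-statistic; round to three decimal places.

-2.824

Let group 1 = condition 1, group 2 = condition 2. H0: μ_1 = μ_2; H1: μ_1 ≠ μ_2 (two-sample pooled-variance t-test, two-sided).
s_p² = [(11−1)·31.97² + (16−1)·32.48²]/(11+16−2) = 1041.8
t = (233.5 − 269.2)/√[1041.8·(1/11 + 1/16)] = -2.824
df = n₁ + n₂ − 2 = 25
Two-sided p-value ≈ 0.009
Since p ≈ 0.009 < α = 0.1, reject H0; the evidence is statistically significant.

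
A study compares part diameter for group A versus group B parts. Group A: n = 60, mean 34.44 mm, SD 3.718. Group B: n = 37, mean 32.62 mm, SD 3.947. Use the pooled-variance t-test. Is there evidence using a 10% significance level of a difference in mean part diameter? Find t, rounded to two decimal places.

Let group 1 = group A, group 2 = group B. H0: μ_1 = μ_2; H1: μ_1 ≠ μ_2 (two-sample pooled-variance t-test, two-sided).
s_p² = [(60−1)·3.718² + (37−1)·3.947²]/(60+37−2) = 14.4887
t = (34.44 − 32.62)/√[14.4887·(1/60 + 1/37)] = 2.29
df = n₁ + n₂ − 2 = 95
Two-sided p-value ≈ 0.024
Since p ≈ 0.024 < α = 0.1, reject H0; the data support H1.

2.29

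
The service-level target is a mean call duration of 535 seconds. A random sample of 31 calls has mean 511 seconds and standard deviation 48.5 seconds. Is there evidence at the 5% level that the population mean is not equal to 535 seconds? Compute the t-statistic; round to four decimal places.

-2.7552

H0: μ = 535; H1: μ ≠ 535 (one-sample t-test, two-sided).
t = (x̄ − μ₀)/(s/√n) = (511 − 535)/(48.5/√31) = -2.7552
df = n − 1 = 30
Two-sided p-value ≈ 0.0099
Since p ≈ 0.0099 < α = 0.05, reject H0; the data support H1.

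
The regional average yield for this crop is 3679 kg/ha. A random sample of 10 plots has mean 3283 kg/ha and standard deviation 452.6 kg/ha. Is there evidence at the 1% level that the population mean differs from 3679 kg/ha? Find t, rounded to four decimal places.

-2.7668

H0: μ = 3679; H1: μ ≠ 3679 (one-sample t-test, two-sided).
t = (x̄ − μ₀)/(s/√n) = (3283 − 3679)/(452.6/√10) = -2.7668
df = n − 1 = 9
Two-sided p-value ≈ 0.0219
Since p ≈ 0.0219 > α = 0.01, fail to reject H0; the evidence is not statistically significant.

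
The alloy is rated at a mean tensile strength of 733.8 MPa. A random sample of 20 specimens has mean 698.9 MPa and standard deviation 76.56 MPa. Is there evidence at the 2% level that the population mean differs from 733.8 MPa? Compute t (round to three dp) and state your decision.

H0: μ = 733.8; H1: μ ≠ 733.8 (one-sample t-test, two-sided).
t = (x̄ − μ₀)/(s/√n) = (698.9 − 733.8)/(76.56/√20) = -2.039
df = n − 1 = 19
Two-sided p-value ≈ 0.056
Since p ≈ 0.056 > α = 0.02, fail to reject H0; the data do not provide sufficient evidence against H0.

t = -2.039; fail to reject H0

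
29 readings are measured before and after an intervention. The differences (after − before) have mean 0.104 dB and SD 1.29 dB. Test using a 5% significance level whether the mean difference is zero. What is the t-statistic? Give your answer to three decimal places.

H0: μ_d = 0; H1: μ_d ≠ 0 (paired t-test on the differences, two-sided).
t = d̄/(s_d/√n) = 0.104/(1.29/√29) = 0.434
df = n − 1 = 28
Two-sided p-value ≈ 0.6675
Since p ≈ 0.6675 > α = 0.05, fail to reject H0; the evidence is not statistically significant.

0.434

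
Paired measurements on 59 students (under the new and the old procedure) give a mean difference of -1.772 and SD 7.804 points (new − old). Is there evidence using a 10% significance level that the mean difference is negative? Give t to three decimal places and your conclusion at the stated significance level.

H0: μ_d = 0; H1: μ_d < 0 (paired t-test on the differences, left-tailed).
t = d̄/(s_d/√n) = -1.772/(7.804/√59) = -1.744
df = n − 1 = 58
p-value = P(T ≤ -1.744) ≈ 0.0432
Since p ≈ 0.0432 < α = 0.1, reject H0; the data support H1.

t = -1.744; reject H0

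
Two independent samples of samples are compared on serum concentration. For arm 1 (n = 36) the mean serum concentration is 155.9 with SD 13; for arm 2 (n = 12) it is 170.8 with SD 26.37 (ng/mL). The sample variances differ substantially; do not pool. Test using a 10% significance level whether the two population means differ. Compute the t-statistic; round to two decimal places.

Let group 1 = arm 1, group 2 = arm 2. H0: μ_1 = μ_2; H1: μ_1 ≠ μ_2 (Welch's two-sample t-test, two-sided).
t = (x̄_1 − x̄_2)/√(s_1²/n_1 + s_2²/n_2) = (155.9 − 170.8)/√(13²/36 + 26.37²/12) = -1.88
Welch–Satterthwaite df ≈ 12.83
Two-sided p-value ≈ 0.0826
Since p ≈ 0.0826 < α = 0.1, reject H0; the evidence is statistically significant.

-1.88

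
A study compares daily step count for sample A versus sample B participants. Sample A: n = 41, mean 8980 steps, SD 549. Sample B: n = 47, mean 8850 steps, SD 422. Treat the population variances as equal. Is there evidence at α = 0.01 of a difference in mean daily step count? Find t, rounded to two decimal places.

1.25

Let group 1 = sample A, group 2 = sample B. H0: μ_1 = μ_2; H1: μ_1 ≠ μ_2 (two-sample pooled-variance t-test, two-sided).
s_p² = [(41−1)·549² + (47−1)·422²]/(41+47−2) = 235441
t = (8980 − 8850)/√[235441·(1/41 + 1/47)] = 1.25
df = n₁ + n₂ − 2 = 86
Two-sided p-value ≈ 0.2133
Since p ≈ 0.2133 > α = 0.01, fail to reject H0; the data do not provide sufficient evidence against H0.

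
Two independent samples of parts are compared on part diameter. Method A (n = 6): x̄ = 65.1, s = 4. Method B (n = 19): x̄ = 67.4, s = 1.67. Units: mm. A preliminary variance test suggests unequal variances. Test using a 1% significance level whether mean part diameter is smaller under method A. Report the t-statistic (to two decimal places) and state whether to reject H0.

Let group 1 = method A, group 2 = method B. H0: μ_1 = μ_2; H1: μ_1 < μ_2 (Welch's two-sample t-test, left-tailed).
t = (x̄_1 − x̄_2)/√(s_1²/n_1 + s_2²/n_2) = (65.1 − 67.4)/√(4²/6 + 1.67²/19) = -1.37
Welch–Satterthwaite df ≈ 5.56
p-value = P(T ≤ -1.37) ≈ 0.112
Since p ≈ 0.112 > α = 0.01, fail to reject H0; the evidence is not statistically significant.

t = -1.37; fail to reject H0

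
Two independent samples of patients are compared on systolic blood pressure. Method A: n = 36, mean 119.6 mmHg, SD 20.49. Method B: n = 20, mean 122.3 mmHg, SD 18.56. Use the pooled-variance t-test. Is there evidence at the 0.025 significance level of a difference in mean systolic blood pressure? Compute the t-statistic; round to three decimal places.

-0.488

Let group 1 = method A, group 2 = method B. H0: μ_1 = μ_2; H1: μ_1 ≠ μ_2 (two-sample pooled-variance t-test, two-sided).
s_p² = [(36−1)·20.49² + (20−1)·18.56²]/(36+20−2) = 393.322
t = (119.6 − 122.3)/√[393.322·(1/36 + 1/20)] = -0.488
df = n₁ + n₂ − 2 = 54
Two-sided p-value ≈ 0.6274
Since p ≈ 0.6274 > α = 0.025, fail to reject H0; the data do not provide sufficient evidence against H0.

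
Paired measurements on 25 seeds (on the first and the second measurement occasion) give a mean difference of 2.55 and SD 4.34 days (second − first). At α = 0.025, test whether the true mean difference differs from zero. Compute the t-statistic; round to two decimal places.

H0: μ_d = 0; H1: μ_d ≠ 0 (paired t-test on the differences, two-sided).
t = d̄/(s_d/√n) = 2.55/(4.34/√25) = 2.94
df = n − 1 = 24
Two-sided p-value ≈ 0.0072
Since p ≈ 0.0072 < α = 0.025, reject H0; the evidence is statistically significant.

2.94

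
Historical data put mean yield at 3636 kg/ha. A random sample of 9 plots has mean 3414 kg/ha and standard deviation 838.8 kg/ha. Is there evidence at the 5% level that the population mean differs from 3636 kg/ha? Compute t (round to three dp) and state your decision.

H0: μ = 3636; H1: μ ≠ 3636 (one-sample t-test, two-sided).
t = (x̄ − μ₀)/(s/√n) = (3414 − 3636)/(838.8/√9) = -0.794
df = n − 1 = 8
Two-sided p-value ≈ 0.450
Since p ≈ 0.450 > α = 0.05, fail to reject H0; the data do not provide sufficient evidence against H0.

t = -0.794; fail to reject H0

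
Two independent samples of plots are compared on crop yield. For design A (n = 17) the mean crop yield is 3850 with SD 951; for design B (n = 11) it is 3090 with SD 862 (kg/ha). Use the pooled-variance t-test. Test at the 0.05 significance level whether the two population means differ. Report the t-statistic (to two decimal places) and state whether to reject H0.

Let group 1 = design A, group 2 = design B. H0: μ_1 = μ_2; H1: μ_1 ≠ μ_2 (two-sample pooled-variance t-test, two-sided).
s_p² = [(17−1)·951² + (11−1)·862²]/(17+11−2) = 842341
t = (3850 − 3090)/√[842341·(1/17 + 1/11)] = 2.14
df = n₁ + n₂ − 2 = 26
Two-sided p-value ≈ 0.0419
Since p ≈ 0.0419 < α = 0.05, reject H0; the evidence is statistically significant.

t = 2.14; reject H0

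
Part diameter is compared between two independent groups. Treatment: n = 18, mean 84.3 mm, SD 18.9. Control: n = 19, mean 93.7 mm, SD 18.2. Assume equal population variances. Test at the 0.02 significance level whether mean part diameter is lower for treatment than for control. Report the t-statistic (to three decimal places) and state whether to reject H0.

t = -1.541; fail to reject H0

Let group 1 = treatment, group 2 = control. H0: μ_1 = μ_2; H1: μ_1 < μ_2 (two-sample pooled-variance t-test, left-tailed).
s_p² = [(18−1)·18.9² + (19−1)·18.2²]/(18+19−2) = 343.854
t = (84.3 − 93.7)/√[343.854·(1/18 + 1/19)] = -1.541
df = n₁ + n₂ − 2 = 35
p-value = P(T ≤ -1.541) ≈ 0.0661
Since p ≈ 0.0661 > α = 0.02, fail to reject H0; the data do not provide sufficient evidence against H0.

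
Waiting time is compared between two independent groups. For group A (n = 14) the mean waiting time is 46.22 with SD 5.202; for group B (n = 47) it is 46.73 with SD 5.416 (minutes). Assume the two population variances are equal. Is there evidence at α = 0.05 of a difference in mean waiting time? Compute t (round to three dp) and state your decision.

Let group 1 = group A, group 2 = group B. H0: μ_1 = μ_2; H1: μ_1 ≠ μ_2 (two-sample pooled-variance t-test, two-sided).
s_p² = [(14−1)·5.202² + (47−1)·5.416²]/(14+47−2) = 28.8324
t = (46.22 − 46.73)/√[28.8324·(1/14 + 1/47)] = -0.312
df = n₁ + n₂ − 2 = 59
Two-sided p-value ≈ 0.756
Since p ≈ 0.756 > α = 0.05, fail to reject H0; the evidence is not statistically significant.

t = -0.312; fail to reject H0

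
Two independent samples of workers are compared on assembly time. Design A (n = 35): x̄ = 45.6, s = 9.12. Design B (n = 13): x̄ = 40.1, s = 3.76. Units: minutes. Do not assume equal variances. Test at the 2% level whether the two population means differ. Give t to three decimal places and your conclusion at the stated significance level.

t = 2.955; reject H0

Let group 1 = design A, group 2 = design B. H0: μ_1 = μ_2; H1: μ_1 ≠ μ_2 (Welch's two-sample t-test, two-sided).
t = (x̄_1 − x̄_2)/√(s_1²/n_1 + s_2²/n_2) = (45.6 − 40.1)/√(9.12²/35 + 3.76²/13) = 2.955
Welch–Satterthwaite df ≈ 45.34
Two-sided p-value ≈ 0.0049
Since p ≈ 0.0049 < α = 0.02, reject H0; the data support H1.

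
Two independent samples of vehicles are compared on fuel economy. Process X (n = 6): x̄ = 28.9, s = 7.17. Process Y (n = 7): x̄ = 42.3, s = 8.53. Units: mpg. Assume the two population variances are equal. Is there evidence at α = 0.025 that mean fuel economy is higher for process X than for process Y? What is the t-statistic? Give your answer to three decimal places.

Let group 1 = process X, group 2 = process Y. H0: μ_1 = μ_2; H1: μ_1 > μ_2 (two-sample pooled-variance t-test, right-tailed).
s_p² = [(6−1)·7.17² + (7−1)·8.53²]/(6+7−2) = 63.0554
t = (28.9 − 42.3)/√[63.0554·(1/6 + 1/7)] = -3.033
df = n₁ + n₂ − 2 = 11
p-value = P(T ≥ -3.033) ≈ 0.9943
Since p ≈ 0.9943 > α = 0.025, fail to reject H0; the data do not provide sufficient evidence against H0.

-3.033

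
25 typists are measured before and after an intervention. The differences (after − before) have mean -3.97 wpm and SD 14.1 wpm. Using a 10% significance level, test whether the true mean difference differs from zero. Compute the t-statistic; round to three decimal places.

-1.408

H0: μ_d = 0; H1: μ_d ≠ 0 (paired t-test on the differences, two-sided).
t = d̄/(s_d/√n) = -3.97/(14.1/√25) = -1.408
df = n − 1 = 24
Two-sided p-value ≈ 0.1720
Since p ≈ 0.1720 > α = 0.1, fail to reject H0; the data do not provide sufficient evidence against H0.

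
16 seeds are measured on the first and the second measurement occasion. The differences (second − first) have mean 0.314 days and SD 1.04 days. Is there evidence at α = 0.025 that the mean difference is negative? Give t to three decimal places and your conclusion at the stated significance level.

H0: μ_d = 0; H1: μ_d < 0 (paired t-test on the differences, left-tailed).
t = d̄/(s_d/√n) = 0.314/(1.04/√16) = 1.208
df = n − 1 = 15
p-value = P(T ≤ 1.208) ≈ 0.8771
Since p ≈ 0.8771 > α = 0.025, fail to reject H0; the evidence is not statistically significant.

t = 1.208; fail to reject H0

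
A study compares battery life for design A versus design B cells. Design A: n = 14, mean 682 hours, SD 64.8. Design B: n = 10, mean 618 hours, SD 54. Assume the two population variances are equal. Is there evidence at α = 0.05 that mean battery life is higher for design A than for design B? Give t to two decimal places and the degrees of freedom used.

Let group 1 = design A, group 2 = design B. H0: μ_1 = μ_2; H1: μ_1 > μ_2 (two-sample pooled-variance t-test, right-tailed).
s_p² = [(14−1)·64.8² + (10−1)·54²]/(14+10−2) = 3674.16
t = (682 − 618)/√[3674.16·(1/14 + 1/10)] = 2.55
df = n₁ + n₂ − 2 = 22
p-value = P(T ≥ 2.55) ≈ 0.0091
Since p ≈ 0.0091 < α = 0.05, reject H0; the data support H1.

t = 2.55, df = 22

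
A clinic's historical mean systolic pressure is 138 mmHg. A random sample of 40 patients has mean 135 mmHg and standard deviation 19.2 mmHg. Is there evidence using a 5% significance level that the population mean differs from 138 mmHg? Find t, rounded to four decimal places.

-0.9882

H0: μ = 138; H1: μ ≠ 138 (one-sample t-test, two-sided).
t = (x̄ − μ₀)/(s/√n) = (135 − 138)/(19.2/√40) = -0.9882
df = n − 1 = 39
Two-sided p-value ≈ 0.3291
Since p ≈ 0.3291 > α = 0.05, fail to reject H0; the evidence is not statistically significant.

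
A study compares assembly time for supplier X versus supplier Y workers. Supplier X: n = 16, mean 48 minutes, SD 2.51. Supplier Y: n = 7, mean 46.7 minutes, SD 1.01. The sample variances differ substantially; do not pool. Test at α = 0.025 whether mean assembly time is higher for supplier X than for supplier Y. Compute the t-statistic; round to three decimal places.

1.770

Let group 1 = supplier X, group 2 = supplier Y. H0: μ_1 = μ_2; H1: μ_1 > μ_2 (Welch's two-sample t-test, right-tailed).
t = (x̄_1 − x̄_2)/√(s_1²/n_1 + s_2²/n_2) = (48 − 46.7)/√(2.51²/16 + 1.01²/7) = 1.770
Welch–Satterthwaite df ≈ 20.98
p-value = P(T ≥ 1.770) ≈ 0.0456
Since p ≈ 0.0456 > α = 0.025, fail to reject H0; the evidence is not statistically significant.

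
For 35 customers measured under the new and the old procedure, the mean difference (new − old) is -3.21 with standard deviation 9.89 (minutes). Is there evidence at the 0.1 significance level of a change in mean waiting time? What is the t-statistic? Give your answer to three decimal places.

-1.920

H0: μ_d = 0; H1: μ_d ≠ 0 (paired t-test on the differences, two-sided).
t = d̄/(s_d/√n) = -3.21/(9.89/√35) = -1.920
df = n − 1 = 34
Two-sided p-value ≈ 0.0633
Since p ≈ 0.0633 < α = 0.1, reject H0; the evidence is statistically significant.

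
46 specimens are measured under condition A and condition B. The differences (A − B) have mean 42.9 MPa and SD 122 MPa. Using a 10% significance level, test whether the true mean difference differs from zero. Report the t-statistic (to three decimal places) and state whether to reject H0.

H0: μ_d = 0; H1: μ_d ≠ 0 (paired t-test on the differences, two-sided).
t = d̄/(s_d/√n) = 42.9/(122/√46) = 2.385
df = n − 1 = 45
Two-sided p-value ≈ 0.021
Since p ≈ 0.021 < α = 0.1, reject H0; the evidence is statistically significant.

t = 2.385; reject H0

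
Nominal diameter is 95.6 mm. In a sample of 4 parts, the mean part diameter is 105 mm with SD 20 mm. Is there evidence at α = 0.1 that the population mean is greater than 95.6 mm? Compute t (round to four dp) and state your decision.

t = 0.9400; fail to reject H0

H0: μ = 95.6; H1: μ > 95.6 (one-sample t-test, right-tailed).
t = (x̄ − μ₀)/(s/√n) = (105 − 95.6)/(20/√4) = 0.9400
df = n − 1 = 3
p-value = P(T ≥ 0.9400) ≈ 0.2083
Since p ≈ 0.2083 > α = 0.1, fail to reject H0; the evidence is not statistically significant.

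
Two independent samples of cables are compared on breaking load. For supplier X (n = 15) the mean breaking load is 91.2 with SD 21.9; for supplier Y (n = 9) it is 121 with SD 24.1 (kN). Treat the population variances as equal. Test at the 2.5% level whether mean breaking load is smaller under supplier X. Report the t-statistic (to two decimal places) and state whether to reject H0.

t = -3.11; reject H0

Let group 1 = supplier X, group 2 = supplier Y. H0: μ_1 = μ_2; H1: μ_1 < μ_2 (two-sample pooled-variance t-test, left-tailed).
s_p² = [(15−1)·21.9² + (9−1)·24.1²]/(15+9−2) = 516.41
t = (91.2 − 121)/√[516.41·(1/15 + 1/9)] = -3.11
df = n₁ + n₂ − 2 = 22
p-value = P(T ≤ -3.11) ≈ 0.0026
Since p ≈ 0.0026 < α = 0.025, reject H0; the evidence is statistically significant.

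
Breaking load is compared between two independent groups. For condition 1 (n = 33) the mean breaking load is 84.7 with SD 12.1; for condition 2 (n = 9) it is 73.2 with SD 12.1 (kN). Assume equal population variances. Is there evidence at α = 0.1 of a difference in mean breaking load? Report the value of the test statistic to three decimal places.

2.527

Let group 1 = condition 1, group 2 = condition 2. H0: μ_1 = μ_2; H1: μ_1 ≠ μ_2 (two-sample pooled-variance t-test, two-sided).
s_p² = [(33−1)·12.1² + (9−1)·12.1²]/(33+9−2) = 146.41
t = (84.7 − 73.2)/√[146.41·(1/33 + 1/9)] = 2.527
df = n₁ + n₂ − 2 = 40
Two-sided p-value ≈ 0.0155
Since p ≈ 0.0155 < α = 0.1, reject H0; the data support H1.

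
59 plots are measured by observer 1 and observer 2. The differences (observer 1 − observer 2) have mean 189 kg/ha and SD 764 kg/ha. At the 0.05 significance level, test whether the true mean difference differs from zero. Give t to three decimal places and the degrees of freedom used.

t = 1.900, df = 58

H0: μ_d = 0; H1: μ_d ≠ 0 (paired t-test on the differences, two-sided).
t = d̄/(s_d/√n) = 189/(764/√59) = 1.900
df = n − 1 = 58
Two-sided p-value ≈ 0.062
Since p ≈ 0.062 > α = 0.05, fail to reject H0; the evidence is not statistically significant.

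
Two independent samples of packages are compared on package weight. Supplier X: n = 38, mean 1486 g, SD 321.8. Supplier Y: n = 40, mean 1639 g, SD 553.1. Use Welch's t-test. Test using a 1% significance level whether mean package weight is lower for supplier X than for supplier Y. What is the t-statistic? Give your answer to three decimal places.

-1.502

Let group 1 = supplier X, group 2 = supplier Y. H0: μ_1 = μ_2; H1: μ_1 < μ_2 (Welch's two-sample t-test, left-tailed).
t = (x̄_1 − x̄_2)/√(s_1²/n_1 + s_2²/n_2) = (1486 − 1639)/√(321.8²/38 + 553.1²/40) = -1.502
Welch–Satterthwaite df ≈ 63.28
p-value = P(T ≤ -1.502) ≈ 0.069
Since p ≈ 0.069 > α = 0.01, fail to reject H0; the data do not provide sufficient evidence against H0.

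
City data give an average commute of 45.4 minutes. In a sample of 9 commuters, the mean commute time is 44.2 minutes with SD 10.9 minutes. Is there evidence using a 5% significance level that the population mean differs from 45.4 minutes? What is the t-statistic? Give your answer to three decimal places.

-0.330

H0: μ = 45.4; H1: μ ≠ 45.4 (one-sample t-test, two-sided).
t = (x̄ − μ₀)/(s/√n) = (44.2 − 45.4)/(10.9/√9) = -0.330
df = n − 1 = 8
Two-sided p-value ≈ 0.750
Since p ≈ 0.750 > α = 0.05, fail to reject H0; the evidence is not statistically significant.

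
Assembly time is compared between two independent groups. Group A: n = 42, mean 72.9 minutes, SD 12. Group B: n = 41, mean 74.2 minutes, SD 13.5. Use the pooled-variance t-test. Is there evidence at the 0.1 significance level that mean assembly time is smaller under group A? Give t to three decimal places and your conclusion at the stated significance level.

t = -0.464; fail to reject H0

Let group 1 = group A, group 2 = group B. H0: μ_1 = μ_2; H1: μ_1 < μ_2 (two-sample pooled-variance t-test, left-tailed).
s_p² = [(42−1)·12² + (41−1)·13.5²]/(42+41−2) = 162.889
t = (72.9 − 74.2)/√[162.889·(1/42 + 1/41)] = -0.464
df = n₁ + n₂ − 2 = 81
p-value = P(T ≤ -0.464) ≈ 0.322
Since p ≈ 0.322 > α = 0.1, fail to reject H0; the data do not provide sufficient evidence against H0.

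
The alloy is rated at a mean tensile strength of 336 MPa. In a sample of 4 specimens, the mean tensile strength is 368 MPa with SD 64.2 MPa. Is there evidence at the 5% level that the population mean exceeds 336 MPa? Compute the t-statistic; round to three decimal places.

H0: μ = 336; H1: μ > 336 (one-sample t-test, right-tailed).
t = (x̄ − μ₀)/(s/√n) = (368 − 336)/(64.2/√4) = 0.997
df = n − 1 = 3
p-value = P(T ≥ 0.997) ≈ 0.1961
Since p ≈ 0.1961 > α = 0.05, fail to reject H0; the data do not provide sufficient evidence against H0.

0.997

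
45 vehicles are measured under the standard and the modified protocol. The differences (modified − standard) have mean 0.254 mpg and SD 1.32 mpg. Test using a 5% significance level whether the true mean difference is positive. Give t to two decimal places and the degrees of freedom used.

H0: μ_d = 0; H1: μ_d > 0 (paired t-test on the differences, right-tailed).
t = d̄/(s_d/√n) = 0.254/(1.32/√45) = 1.29
df = n − 1 = 44
p-value = P(T ≥ 1.29) ≈ 0.102
Since p ≈ 0.102 > α = 0.05, fail to reject H0; the data do not provide sufficient evidence against H0.

t = 1.29, df = 44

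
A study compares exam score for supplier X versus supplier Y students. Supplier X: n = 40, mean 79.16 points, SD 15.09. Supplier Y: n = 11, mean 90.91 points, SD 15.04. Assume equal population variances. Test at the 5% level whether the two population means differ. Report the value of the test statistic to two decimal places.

Let group 1 = supplier X, group 2 = supplier Y. H0: μ_1 = μ_2; H1: μ_1 ≠ μ_2 (two-sample pooled-variance t-test, two-sided).
s_p² = [(40−1)·15.09² + (11−1)·15.04²]/(40+11−2) = 227.401
t = (79.16 − 90.91)/√[227.401·(1/40 + 1/11)] = -2.29
df = n₁ + n₂ − 2 = 49
Two-sided p-value ≈ 0.0264
Since p ≈ 0.0264 < α = 0.05, reject H0; the data support H1.

-2.29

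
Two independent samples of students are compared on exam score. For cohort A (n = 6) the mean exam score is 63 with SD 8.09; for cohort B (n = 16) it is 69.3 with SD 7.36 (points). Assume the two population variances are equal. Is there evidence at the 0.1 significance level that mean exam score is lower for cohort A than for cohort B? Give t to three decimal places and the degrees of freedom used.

t = -1.743, df = 20

Let group 1 = cohort A, group 2 = cohort B. H0: μ_1 = μ_2; H1: μ_1 < μ_2 (two-sample pooled-variance t-test, left-tailed).
s_p² = [(6−1)·8.09² + (16−1)·7.36²]/(6+16−2) = 56.9892
t = (63 − 69.3)/√[56.9892·(1/6 + 1/16)] = -1.743
df = n₁ + n₂ − 2 = 20
p-value = P(T ≤ -1.743) ≈ 0.0483
Since p ≈ 0.0483 < α = 0.1, reject H0; the evidence is statistically significant.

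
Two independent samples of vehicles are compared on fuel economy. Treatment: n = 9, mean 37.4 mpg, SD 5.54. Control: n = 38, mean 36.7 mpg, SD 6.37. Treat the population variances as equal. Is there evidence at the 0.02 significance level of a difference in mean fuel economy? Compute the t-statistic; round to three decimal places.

Let group 1 = treatment, group 2 = control. H0: μ_1 = μ_2; H1: μ_1 ≠ μ_2 (two-sample pooled-variance t-test, two-sided).
s_p² = [(9−1)·5.54² + (38−1)·6.37²]/(9+38−2) = 38.8195
t = (37.4 − 36.7)/√[38.8195·(1/9 + 1/38)] = 0.303
df = n₁ + n₂ − 2 = 45
Two-sided p-value ≈ 0.7632
Since p ≈ 0.7632 > α = 0.02, fail to reject H0; the data do not provide sufficient evidence against H0.

0.303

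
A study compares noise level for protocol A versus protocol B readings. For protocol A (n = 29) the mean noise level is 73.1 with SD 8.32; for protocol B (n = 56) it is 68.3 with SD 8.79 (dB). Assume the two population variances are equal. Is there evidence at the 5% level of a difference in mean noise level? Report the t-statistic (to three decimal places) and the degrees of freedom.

Let group 1 = protocol A, group 2 = protocol B. H0: μ_1 = μ_2; H1: μ_1 ≠ μ_2 (two-sample pooled-variance t-test, two-sided).
s_p² = [(29−1)·8.32² + (56−1)·8.79²]/(29+56−2) = 74.5512
t = (73.1 − 68.3)/√[74.5512·(1/29 + 1/56)] = 2.430
df = n₁ + n₂ − 2 = 83
Two-sided p-value ≈ 0.017
Since p ≈ 0.017 < α = 0.05, reject H0; the data support H1.

t = 2.430, df = 83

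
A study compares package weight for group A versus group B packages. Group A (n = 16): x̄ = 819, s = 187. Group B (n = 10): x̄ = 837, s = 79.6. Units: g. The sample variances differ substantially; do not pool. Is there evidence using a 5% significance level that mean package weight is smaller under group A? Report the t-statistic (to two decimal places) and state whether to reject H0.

Let group 1 = group A, group 2 = group B. H0: μ_1 = μ_2; H1: μ_1 < μ_2 (Welch's two-sample t-test, left-tailed).
t = (x̄_1 − x̄_2)/√(s_1²/n_1 + s_2²/n_2) = (819 − 837)/√(187²/16 + 79.6²/10) = -0.34
Welch–Satterthwaite df ≈ 21.89
p-value = P(T ≤ -0.34) ≈ 0.3689
Since p ≈ 0.3689 > α = 0.05, fail to reject H0; the evidence is not statistically significant.

t = -0.34; fail to reject H0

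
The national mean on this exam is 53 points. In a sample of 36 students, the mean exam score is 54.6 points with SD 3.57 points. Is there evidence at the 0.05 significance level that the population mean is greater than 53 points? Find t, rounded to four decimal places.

H0: μ = 53; H1: μ > 53 (one-sample t-test, right-tailed).
t = (x̄ − μ₀)/(s/√n) = (54.6 − 53)/(3.57/√36) = 2.6891
df = n − 1 = 35
p-value = P(T ≥ 2.6891) ≈ 0.005
Since p ≈ 0.005 < α = 0.05, reject H0; the data support H1.

2.6891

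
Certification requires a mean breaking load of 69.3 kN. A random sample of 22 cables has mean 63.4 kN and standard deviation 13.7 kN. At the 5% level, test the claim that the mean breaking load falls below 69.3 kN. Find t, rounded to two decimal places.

H0: μ = 69.3; H1: μ < 69.3 (one-sample t-test, left-tailed).
t = (x̄ − μ₀)/(s/√n) = (63.4 − 69.3)/(13.7/√22) = -2.02
df = n − 1 = 21
p-value = P(T ≤ -2.02) ≈ 0.0282
Since p ≈ 0.0282 < α = 0.05, reject H0; the data support H1.

-2.02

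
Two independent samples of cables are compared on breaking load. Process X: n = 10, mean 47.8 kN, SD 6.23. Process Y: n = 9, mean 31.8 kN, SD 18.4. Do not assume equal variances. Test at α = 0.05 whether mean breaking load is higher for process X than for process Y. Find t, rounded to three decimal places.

Let group 1 = process X, group 2 = process Y. H0: μ_1 = μ_2; H1: μ_1 > μ_2 (Welch's two-sample t-test, right-tailed).
t = (x̄_1 − x̄_2)/√(s_1²/n_1 + s_2²/n_2) = (47.8 − 31.8)/√(6.23²/10 + 18.4²/9) = 2.484
Welch–Satterthwaite df ≈ 9.64
p-value = P(T ≥ 2.484) ≈ 0.0166
Since p ≈ 0.0166 < α = 0.05, reject H0; the data support H1.

2.484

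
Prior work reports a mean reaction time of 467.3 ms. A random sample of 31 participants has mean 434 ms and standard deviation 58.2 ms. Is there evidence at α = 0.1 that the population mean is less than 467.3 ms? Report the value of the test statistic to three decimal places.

H0: μ = 467.3; H1: μ < 467.3 (one-sample t-test, left-tailed).
t = (x̄ − μ₀)/(s/√n) = (434 − 467.3)/(58.2/√31) = -3.186
df = n − 1 = 30
p-value = P(T ≤ -3.186) ≈ 0.002
Since p ≈ 0.002 < α = 0.1, reject H0; the evidence is statistically significant.

-3.186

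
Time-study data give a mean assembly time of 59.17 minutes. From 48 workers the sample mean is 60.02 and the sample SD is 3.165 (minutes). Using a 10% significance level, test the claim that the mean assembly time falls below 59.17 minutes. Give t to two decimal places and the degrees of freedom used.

H0: μ = 59.17; H1: μ < 59.17 (one-sample t-test, left-tailed).
t = (x̄ − μ₀)/(s/√n) = (60.02 − 59.17)/(3.165/√48) = 1.86
df = n − 1 = 47
p-value = P(T ≤ 1.86) ≈ 0.965
Since p ≈ 0.965 > α = 0.1, fail to reject H0; the data do not provide sufficient evidence against H0.

t = 1.86, df = 47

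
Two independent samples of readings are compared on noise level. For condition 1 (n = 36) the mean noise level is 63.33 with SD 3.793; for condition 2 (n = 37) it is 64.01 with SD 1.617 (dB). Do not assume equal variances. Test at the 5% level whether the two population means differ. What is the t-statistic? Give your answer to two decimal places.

Let group 1 = condition 1, group 2 = condition 2. H0: μ_1 = μ_2; H1: μ_1 ≠ μ_2 (Welch's two-sample t-test, two-sided).
t = (x̄_1 − x̄_2)/√(s_1²/n_1 + s_2²/n_2) = (63.33 − 64.01)/√(3.793²/36 + 1.617²/37) = -0.99
Welch–Satterthwaite df ≈ 47.04
Two-sided p-value ≈ 0.3265
Since p ≈ 0.3265 > α = 0.05, fail to reject H0; the data do not provide sufficient evidence against H0.

-0.99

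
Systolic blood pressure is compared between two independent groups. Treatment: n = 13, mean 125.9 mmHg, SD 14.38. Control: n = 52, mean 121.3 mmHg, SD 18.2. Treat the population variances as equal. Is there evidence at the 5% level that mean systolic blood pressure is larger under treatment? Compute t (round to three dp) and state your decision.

t = 0.846; fail to reject H0

Let group 1 = treatment, group 2 = control. H0: μ_1 = μ_2; H1: μ_1 > μ_2 (two-sample pooled-variance t-test, right-tailed).
s_p² = [(13−1)·14.38² + (52−1)·18.2²]/(13+52−2) = 307.534
t = (125.9 − 121.3)/√[307.534·(1/13 + 1/52)] = 0.846
df = n₁ + n₂ − 2 = 63
p-value = P(T ≥ 0.846) ≈ 0.200
Since p ≈ 0.200 > α = 0.05, fail to reject H0; the data do not provide sufficient evidence against H0.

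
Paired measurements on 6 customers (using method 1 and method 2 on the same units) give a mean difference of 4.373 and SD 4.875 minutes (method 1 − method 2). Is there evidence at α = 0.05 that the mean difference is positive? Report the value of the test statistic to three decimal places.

2.197

H0: μ_d = 0; H1: μ_d > 0 (paired t-test on the differences, right-tailed).
t = d̄/(s_d/√n) = 4.373/(4.875/√6) = 2.197
df = n − 1 = 5
p-value = P(T ≥ 2.197) ≈ 0.040
Since p ≈ 0.040 < α = 0.05, reject H0; the evidence is statistically significant.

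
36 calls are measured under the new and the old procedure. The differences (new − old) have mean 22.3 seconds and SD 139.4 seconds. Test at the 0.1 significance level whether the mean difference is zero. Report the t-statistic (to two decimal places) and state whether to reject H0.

H0: μ_d = 0; H1: μ_d ≠ 0 (paired t-test on the differences, two-sided).
t = d̄/(s_d/√n) = 22.3/(139.4/√36) = 0.96
df = n − 1 = 35
Two-sided p-value ≈ 0.344
Since p ≈ 0.344 > α = 0.1, fail to reject H0; the data do not provide sufficient evidence against H0.

t = 0.96; fail to reject H0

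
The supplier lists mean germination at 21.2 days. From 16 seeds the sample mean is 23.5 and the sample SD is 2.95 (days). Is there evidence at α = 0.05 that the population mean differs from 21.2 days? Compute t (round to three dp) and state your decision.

H0: μ = 21.2; H1: μ ≠ 21.2 (one-sample t-test, two-sided).
t = (x̄ − μ₀)/(s/√n) = (23.5 − 21.2)/(2.95/√16) = 3.119
df = n − 1 = 15
Two-sided p-value ≈ 0.0070
Since p ≈ 0.0070 < α = 0.05, reject H0; the data support H1.

t = 3.119; reject H0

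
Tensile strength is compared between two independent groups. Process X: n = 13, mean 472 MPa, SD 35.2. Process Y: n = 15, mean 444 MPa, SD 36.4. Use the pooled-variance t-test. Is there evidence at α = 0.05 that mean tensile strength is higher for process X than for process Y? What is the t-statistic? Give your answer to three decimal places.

Let group 1 = process X, group 2 = process Y. H0: μ_1 = μ_2; H1: μ_1 > μ_2 (two-sample pooled-variance t-test, right-tailed).
s_p² = [(13−1)·35.2² + (15−1)·36.4²]/(13+15−2) = 1285.3
t = (472 − 444)/√[1285.3·(1/13 + 1/15)] = 2.061
df = n₁ + n₂ − 2 = 26
p-value = P(T ≥ 2.061) ≈ 0.0247
Since p ≈ 0.0247 < α = 0.05, reject H0; the evidence is statistically significant.

2.061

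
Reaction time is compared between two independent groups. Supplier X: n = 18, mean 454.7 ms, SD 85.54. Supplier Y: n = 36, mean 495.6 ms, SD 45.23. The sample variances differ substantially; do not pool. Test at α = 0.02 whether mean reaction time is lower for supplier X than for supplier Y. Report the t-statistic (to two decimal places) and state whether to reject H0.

Let group 1 = supplier X, group 2 = supplier Y. H0: μ_1 = μ_2; H1: μ_1 < μ_2 (Welch's two-sample t-test, left-tailed).
t = (x̄_1 − x̄_2)/√(s_1²/n_1 + s_2²/n_2) = (454.7 − 495.6)/√(85.54²/18 + 45.23²/36) = -1.90
Welch–Satterthwaite df ≈ 21.88
p-value = P(T ≤ -1.90) ≈ 0.035
Since p ≈ 0.035 > α = 0.02, fail to reject H0; the data do not provide sufficient evidence against H0.

t = -1.90; fail to reject H0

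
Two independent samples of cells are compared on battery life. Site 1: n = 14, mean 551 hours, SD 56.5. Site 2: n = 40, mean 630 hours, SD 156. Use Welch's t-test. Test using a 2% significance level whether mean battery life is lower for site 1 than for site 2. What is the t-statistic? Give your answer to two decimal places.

Let group 1 = site 1, group 2 = site 2. H0: μ_1 = μ_2; H1: μ_1 < μ_2 (Welch's two-sample t-test, left-tailed).
t = (x̄_1 − x̄_2)/√(s_1²/n_1 + s_2²/n_2) = (551 − 630)/√(56.5²/14 + 156²/40) = -2.73
Welch–Satterthwaite df ≈ 51.86
p-value = P(T ≤ -2.73) ≈ 0.004
Since p ≈ 0.004 < α = 0.02, reject H0; the data support H1.

-2.73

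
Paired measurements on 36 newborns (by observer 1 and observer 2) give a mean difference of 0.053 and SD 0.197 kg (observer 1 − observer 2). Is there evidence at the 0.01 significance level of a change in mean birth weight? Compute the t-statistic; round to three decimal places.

H0: μ_d = 0; H1: μ_d ≠ 0 (paired t-test on the differences, two-sided).
t = d̄/(s_d/√n) = 0.053/(0.197/√36) = 1.614
df = n − 1 = 35
Two-sided p-value ≈ 0.115
Since p ≈ 0.115 > α = 0.01, fail to reject H0; the evidence is not statistically significant.

1.614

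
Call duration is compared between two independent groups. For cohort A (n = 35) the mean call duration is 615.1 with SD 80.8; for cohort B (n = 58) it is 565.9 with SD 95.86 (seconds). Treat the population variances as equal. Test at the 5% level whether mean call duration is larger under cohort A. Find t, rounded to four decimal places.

Let group 1 = cohort A, group 2 = cohort B. H0: μ_1 = μ_2; H1: μ_1 > μ_2 (two-sample pooled-variance t-test, right-tailed).
s_p² = [(35−1)·80.8² + (58−1)·95.86²]/(35+58−2) = 8195.11
t = (615.1 − 565.9)/√[8195.11·(1/35 + 1/58)] = 2.5392
df = n₁ + n₂ − 2 = 91
p-value = P(T ≥ 2.5392) ≈ 0.0064
Since p ≈ 0.0064 < α = 0.05, reject H0; the evidence is statistically significant.

2.5392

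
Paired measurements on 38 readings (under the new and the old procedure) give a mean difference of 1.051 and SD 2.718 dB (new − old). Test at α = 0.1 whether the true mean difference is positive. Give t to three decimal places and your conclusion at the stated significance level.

H0: μ_d = 0; H1: μ_d > 0 (paired t-test on the differences, right-tailed).
t = d̄/(s_d/√n) = 1.051/(2.718/√38) = 2.384
df = n − 1 = 37
p-value = P(T ≥ 2.384) ≈ 0.011
Since p ≈ 0.011 < α = 0.1, reject H0; the evidence is statistically significant.

t = 2.384; reject H0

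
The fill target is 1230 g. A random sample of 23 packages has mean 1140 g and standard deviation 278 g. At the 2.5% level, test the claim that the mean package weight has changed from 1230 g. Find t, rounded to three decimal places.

-1.553

H0: μ = 1230; H1: μ ≠ 1230 (one-sample t-test, two-sided).
t = (x̄ − μ₀)/(s/√n) = (1140 − 1230)/(278/√23) = -1.553
df = n − 1 = 22
Two-sided p-value ≈ 0.1348
Since p ≈ 0.1348 > α = 0.025, fail to reject H0; the evidence is not statistically significant.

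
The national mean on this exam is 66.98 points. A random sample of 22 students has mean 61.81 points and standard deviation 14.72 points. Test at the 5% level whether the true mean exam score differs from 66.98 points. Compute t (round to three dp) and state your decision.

t = -1.647; fail to reject H0

H0: μ = 66.98; H1: μ ≠ 66.98 (one-sample t-test, two-sided).
t = (x̄ − μ₀)/(s/√n) = (61.81 − 66.98)/(14.72/√22) = -1.647
df = n − 1 = 21
Two-sided p-value ≈ 0.114
Since p ≈ 0.114 > α = 0.05, fail to reject H0; the evidence is not statistically significant.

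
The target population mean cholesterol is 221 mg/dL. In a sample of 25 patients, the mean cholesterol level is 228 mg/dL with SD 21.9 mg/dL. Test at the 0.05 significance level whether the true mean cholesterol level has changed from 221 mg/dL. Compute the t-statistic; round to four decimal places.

1.5982

H0: μ = 221; H1: μ ≠ 221 (one-sample t-test, two-sided).
t = (x̄ − μ₀)/(s/√n) = (228 − 221)/(21.9/√25) = 1.5982
df = n − 1 = 24
Two-sided p-value ≈ 0.1231
Since p ≈ 0.1231 > α = 0.05, fail to reject H0; the evidence is not statistically significant.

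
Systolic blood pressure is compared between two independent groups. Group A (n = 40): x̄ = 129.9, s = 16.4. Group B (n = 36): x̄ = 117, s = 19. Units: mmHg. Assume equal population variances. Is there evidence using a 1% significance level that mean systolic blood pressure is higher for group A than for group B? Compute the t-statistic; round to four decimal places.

Let group 1 = group A, group 2 = group B. H0: μ_1 = μ_2; H1: μ_1 > μ_2 (two-sample pooled-variance t-test, right-tailed).
s_p² = [(40−1)·16.4² + (36−1)·19²]/(40+36−2) = 312.492
t = (129.9 − 117)/√[312.492·(1/40 + 1/36)] = 3.1765
df = n₁ + n₂ − 2 = 74
p-value = P(T ≥ 3.1765) ≈ 0.001
Since p ≈ 0.001 < α = 0.01, reject H0; the evidence is statistically significant.

3.1765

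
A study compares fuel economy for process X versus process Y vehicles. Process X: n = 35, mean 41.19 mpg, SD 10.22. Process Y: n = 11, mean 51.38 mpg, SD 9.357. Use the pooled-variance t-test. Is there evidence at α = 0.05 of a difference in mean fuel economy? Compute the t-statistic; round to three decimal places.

-2.939

Let group 1 = process X, group 2 = process Y. H0: μ_1 = μ_2; H1: μ_1 ≠ μ_2 (two-sample pooled-variance t-test, two-sided).
s_p² = [(35−1)·10.22² + (11−1)·9.357²]/(35+11−2) = 100.609
t = (41.19 − 51.38)/√[100.609·(1/35 + 1/11)] = -2.939
df = n₁ + n₂ − 2 = 44
Two-sided p-value ≈ 0.005
Since p ≈ 0.005 < α = 0.05, reject H0; the evidence is statistically significant.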